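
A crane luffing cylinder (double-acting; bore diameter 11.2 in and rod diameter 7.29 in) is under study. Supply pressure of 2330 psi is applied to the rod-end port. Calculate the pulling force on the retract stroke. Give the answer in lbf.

Rod-side annular area A_ann = π/4 × (11.2² − 7.29²) = 56.78 in^2
On retraction the pressure acts on the annular area (bore minus rod).
F = P × A_ann

F ≈ 1.32e5 lbf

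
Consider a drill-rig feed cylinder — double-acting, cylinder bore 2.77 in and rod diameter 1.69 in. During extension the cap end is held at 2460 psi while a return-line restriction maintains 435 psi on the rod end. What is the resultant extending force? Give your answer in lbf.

F ≈ 13200 lbf

Cap-side area A_cap = π/4 × (2.77 in)² = 6.026 in^2
Rod-side annular area A_ann = π/4 × (2.77² − 1.69²) = 3.783 in^2
Net thrust = P_cap·A_cap − P_rod·A_ann = 14820 lbf − 1646 lbf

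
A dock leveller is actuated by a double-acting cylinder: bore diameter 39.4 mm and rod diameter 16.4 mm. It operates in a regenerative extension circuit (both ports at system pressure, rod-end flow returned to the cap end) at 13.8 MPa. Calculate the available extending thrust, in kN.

With equal pressure on both faces, forces on the annular region cancel; the net push is pressure × rod cross-section.
Rod cross-section A_rod = π/4 × (16.4 mm)² = 211.2 mm^2
F = P × A_rod

F ≈ 2.92 kN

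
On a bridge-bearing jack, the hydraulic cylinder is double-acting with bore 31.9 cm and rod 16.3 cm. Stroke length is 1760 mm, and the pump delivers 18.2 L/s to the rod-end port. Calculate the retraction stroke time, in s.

t ≈ 5.71 s

Rod-side annular area A_ann = π/4 × (31.9² − 16.3²) = 590.6 cm^2
Swept volume V = A × L; t = V / Q = A·L / Q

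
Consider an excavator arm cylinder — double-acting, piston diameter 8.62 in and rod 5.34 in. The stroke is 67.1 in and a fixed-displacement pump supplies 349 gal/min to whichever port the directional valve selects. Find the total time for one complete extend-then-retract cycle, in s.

t ≈ 4.71 s

Cap-side area A_cap = π/4 × (8.62 in)² = 58.36 in^2
Rod-side annular area A_ann = π/4 × (8.62² − 5.34²) = 35.96 in^2
t_ext = A_cap·L/Q = 2.914 s
t_ret = A_ann·L/Q = 1.796 s
t_cycle = t_ext + t_ret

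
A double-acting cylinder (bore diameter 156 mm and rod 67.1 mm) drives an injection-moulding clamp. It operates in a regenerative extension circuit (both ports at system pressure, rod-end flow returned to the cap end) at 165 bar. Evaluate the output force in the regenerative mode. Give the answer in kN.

F ≈ 58.3 kN

With equal pressure on both faces, forces on the annular region cancel; the net push is pressure × rod cross-section.
Rod cross-section A_rod = π/4 × (67.1 mm)² = 3536 mm^2
F = P × A_rod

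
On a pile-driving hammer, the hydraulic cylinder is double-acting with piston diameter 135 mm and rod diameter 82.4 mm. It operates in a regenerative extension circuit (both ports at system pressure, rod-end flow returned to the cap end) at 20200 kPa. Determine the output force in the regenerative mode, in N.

With equal pressure on both faces, forces on the annular region cancel; the net push is pressure × rod cross-section.
Rod cross-section A_rod = π/4 × (82.4 mm)² = 5333 mm^2
F = P × A_rod

F ≈ 1.08e5 N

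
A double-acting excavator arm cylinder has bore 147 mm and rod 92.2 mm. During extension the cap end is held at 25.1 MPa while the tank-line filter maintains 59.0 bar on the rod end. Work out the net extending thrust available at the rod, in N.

Cap-side area A_cap = π/4 × (147 mm)² = 16970 mm^2
Rod-side annular area A_ann = π/4 × (147² − 92.2²) = 10300 mm^2
Net thrust = P_cap·A_cap − P_rod·A_ann = 4.260e5 N − 60740 N

F ≈ 3.65e5 N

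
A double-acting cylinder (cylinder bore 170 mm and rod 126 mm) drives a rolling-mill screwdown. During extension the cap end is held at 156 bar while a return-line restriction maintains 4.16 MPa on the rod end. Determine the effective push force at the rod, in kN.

Cap-side area A_cap = π/4 × (170 mm)² = 22700 mm^2
Rod-side annular area A_ann = π/4 × (170² − 126²) = 10230 mm^2
Net thrust = P_cap·A_cap − P_rod·A_ann = 354.1 kN − 42.55 kN

F ≈ 312 kN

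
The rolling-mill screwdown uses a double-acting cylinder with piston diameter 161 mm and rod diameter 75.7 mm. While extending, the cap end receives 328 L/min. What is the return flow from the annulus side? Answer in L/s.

Cap-side area A_cap = π/4 × (161 mm)² = 20360 mm^2
Rod-side annular area A_ann = π/4 × (161² − 75.7²) = 15860 mm^2
Piston speed v = Q_in/A_cap; rod-end outflow Q_out = v × A_ann = Q_in × A_ann/A_cap.

Q_out ≈ 4.26 L/s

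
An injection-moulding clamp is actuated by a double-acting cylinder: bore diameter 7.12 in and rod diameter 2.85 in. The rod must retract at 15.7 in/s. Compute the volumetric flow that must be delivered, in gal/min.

Rod-side annular area A_ann = π/4 × (7.12² − 2.85²) = 33.44 in^2
Q = A × v

Q ≈ 136 gal/min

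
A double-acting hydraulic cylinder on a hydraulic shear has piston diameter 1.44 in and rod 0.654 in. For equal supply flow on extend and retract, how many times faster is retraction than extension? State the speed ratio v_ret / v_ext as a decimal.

v_ret/v_ext ≈ 1.26

Cap-side area A_cap = π/4 × (1.44 in)² = 1.629 in^2
Rod-side annular area A_ann = π/4 × (1.44² − 0.654²) = 1.293 in^2
For equal Q, v ∝ 1/A, so v_ret/v_ext = A_cap/A_ann.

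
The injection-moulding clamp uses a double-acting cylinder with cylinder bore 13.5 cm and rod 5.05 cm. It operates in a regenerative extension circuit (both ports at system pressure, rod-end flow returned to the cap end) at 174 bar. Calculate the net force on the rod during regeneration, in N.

With equal pressure on both faces, forces on the annular region cancel; the net push is pressure × rod cross-section.
Rod cross-section A_rod = π/4 × (5.05 cm)² = 20.03 cm^2
F = P × A_rod

F ≈ 34900 N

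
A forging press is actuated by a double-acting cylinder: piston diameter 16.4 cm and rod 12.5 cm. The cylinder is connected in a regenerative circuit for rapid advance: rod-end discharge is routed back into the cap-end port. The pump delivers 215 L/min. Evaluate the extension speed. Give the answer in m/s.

In regeneration the rod-end outflow joins the pump flow into the cap end, so the net volume the pump must supply per unit advance equals the rod cross-section area.
Rod cross-section A_rod = π/4 × (12.5 cm)² = 122.7 cm^2
v = Q_pump / A_rod

v ≈ 0.292 m/s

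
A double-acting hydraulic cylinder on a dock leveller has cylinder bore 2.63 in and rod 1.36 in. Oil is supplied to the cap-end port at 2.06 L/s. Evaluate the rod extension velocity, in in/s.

v ≈ 23.1 in/s

Cap-side area A_cap = π/4 × (2.63 in)² = 5.433 in^2
v = Q / A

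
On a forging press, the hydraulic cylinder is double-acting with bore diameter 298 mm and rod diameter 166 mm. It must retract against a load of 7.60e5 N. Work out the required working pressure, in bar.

P ≈ 158 bar

Rod-side annular area A_ann = π/4 × (298² − 166²) = 48100 mm^2
Retraction: pressure acts on the annular area.
P = F / A = 7.60e5 N / A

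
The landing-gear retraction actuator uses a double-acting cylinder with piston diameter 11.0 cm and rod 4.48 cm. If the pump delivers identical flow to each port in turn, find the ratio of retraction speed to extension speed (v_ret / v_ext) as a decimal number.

v_ret/v_ext ≈ 1.20

Cap-side area A_cap = π/4 × (11.0 cm)² = 95.03 cm^2
Rod-side annular area A_ann = π/4 × (11.0² − 4.48²) = 79.27 cm^2
For equal Q, v ∝ 1/A, so v_ret/v_ext = A_cap/A_ann.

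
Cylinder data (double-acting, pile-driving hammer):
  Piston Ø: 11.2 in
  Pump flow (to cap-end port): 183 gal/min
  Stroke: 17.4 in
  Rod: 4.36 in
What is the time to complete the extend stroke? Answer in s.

Cap-side area A_cap = π/4 × (11.2 in)² = 98.52 in^2
Swept volume V = A × L; t = V / Q = A·L / Q

t ≈ 2.43 s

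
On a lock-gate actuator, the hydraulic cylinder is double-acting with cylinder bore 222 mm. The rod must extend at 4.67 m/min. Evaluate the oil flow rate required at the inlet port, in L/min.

Cap-side area A_cap = π/4 × (222 mm)² = 38710 mm^2
Q = A × v

Q ≈ 181 L/min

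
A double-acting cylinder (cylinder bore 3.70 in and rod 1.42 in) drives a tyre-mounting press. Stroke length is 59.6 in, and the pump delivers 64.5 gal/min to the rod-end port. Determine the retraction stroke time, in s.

t ≈ 2.20 s

Rod-side annular area A_ann = π/4 × (3.70² − 1.42²) = 9.168 in^2
Swept volume V = A × L; t = V / Q = A·L / Q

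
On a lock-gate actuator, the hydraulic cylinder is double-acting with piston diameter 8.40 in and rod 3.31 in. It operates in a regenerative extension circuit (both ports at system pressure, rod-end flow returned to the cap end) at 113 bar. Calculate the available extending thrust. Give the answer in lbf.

With equal pressure on both faces, forces on the annular region cancel; the net push is pressure × rod cross-section.
Rod cross-section A_rod = π/4 × (3.31 in)² = 8.605 in^2
F = P × A_rod

F ≈ 14100 lbf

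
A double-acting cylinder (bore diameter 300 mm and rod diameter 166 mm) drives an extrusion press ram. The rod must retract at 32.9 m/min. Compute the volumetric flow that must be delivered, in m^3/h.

Rod-side annular area A_ann = π/4 × (300² − 166²) = 49040 mm^2
Q = A × v

Q ≈ 96.8 m^3/h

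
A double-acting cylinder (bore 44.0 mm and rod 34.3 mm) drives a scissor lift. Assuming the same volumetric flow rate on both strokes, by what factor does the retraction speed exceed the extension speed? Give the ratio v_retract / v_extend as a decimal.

Cap-side area A_cap = π/4 × (44.0 mm)² = 1521 mm^2
Rod-side annular area A_ann = π/4 × (44.0² − 34.3²) = 596.5 mm^2
For equal Q, v ∝ 1/A, so v_ret/v_ext = A_cap/A_ann.

v_ret/v_ext ≈ 2.55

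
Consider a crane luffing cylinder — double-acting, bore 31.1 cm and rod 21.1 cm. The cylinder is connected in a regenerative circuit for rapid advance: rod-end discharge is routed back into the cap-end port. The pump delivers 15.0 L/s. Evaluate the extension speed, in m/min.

In regeneration the rod-end outflow joins the pump flow into the cap end, so the net volume the pump must supply per unit advance equals the rod cross-section area.
Rod cross-section A_rod = π/4 × (21.1 cm)² = 349.7 cm^2
v = Q_pump / A_rod

v ≈ 25.7 m/min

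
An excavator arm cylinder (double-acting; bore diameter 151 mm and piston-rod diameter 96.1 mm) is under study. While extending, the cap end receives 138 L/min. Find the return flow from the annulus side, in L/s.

Cap-side area A_cap = π/4 × (151 mm)² = 17910 mm^2
Rod-side annular area A_ann = π/4 × (151² − 96.1²) = 10650 mm^2
Piston speed v = Q_in/A_cap; rod-end outflow Q_out = v × A_ann = Q_in × A_ann/A_cap.

Q_out ≈ 1.37 L/s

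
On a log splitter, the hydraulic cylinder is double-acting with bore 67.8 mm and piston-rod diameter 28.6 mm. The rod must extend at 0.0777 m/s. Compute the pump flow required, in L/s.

Q ≈ 0.281 L/s

Cap-side area A_cap = π/4 × (67.8 mm)² = 3610 mm^2
Q = A × v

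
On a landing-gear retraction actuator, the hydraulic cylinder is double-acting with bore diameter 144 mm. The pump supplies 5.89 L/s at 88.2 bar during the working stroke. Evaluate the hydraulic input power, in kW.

Hydraulic power = P × Q

W ≈ 51.9 kW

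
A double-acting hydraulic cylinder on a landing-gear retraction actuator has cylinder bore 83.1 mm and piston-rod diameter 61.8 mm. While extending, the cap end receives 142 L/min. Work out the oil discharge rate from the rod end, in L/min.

Cap-side area A_cap = π/4 × (83.1 mm)² = 5424 mm^2
Rod-side annular area A_ann = π/4 × (83.1² − 61.8²) = 2424 mm^2
Piston speed v = Q_in/A_cap; rod-end outflow Q_out = v × A_ann = Q_in × A_ann/A_cap.

Q_out ≈ 63.5 L/min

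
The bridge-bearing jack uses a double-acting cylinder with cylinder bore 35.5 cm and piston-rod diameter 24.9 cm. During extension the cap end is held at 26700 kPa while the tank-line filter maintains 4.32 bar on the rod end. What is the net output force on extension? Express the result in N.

Cap-side area A_cap = π/4 × (35.5 cm)² = 989.8 cm^2
Rod-side annular area A_ann = π/4 × (35.5² − 24.9²) = 502.8 cm^2
Net thrust = P_cap·A_cap − P_rod·A_ann = 2.643e6 N − 21720 N

F ≈ 2.62e6 N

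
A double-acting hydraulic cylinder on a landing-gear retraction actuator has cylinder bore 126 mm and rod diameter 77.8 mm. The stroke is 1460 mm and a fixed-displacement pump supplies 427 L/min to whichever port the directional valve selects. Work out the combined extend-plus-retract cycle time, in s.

Cap-side area A_cap = π/4 × (126 mm)² = 12470 mm^2
Rod-side annular area A_ann = π/4 × (126² − 77.8²) = 7715 mm^2
t_ext = A_cap·L/Q = 2.558 s
t_ret = A_ann·L/Q = 1.583 s
t_cycle = t_ext + t_ret

t ≈ 4.14 s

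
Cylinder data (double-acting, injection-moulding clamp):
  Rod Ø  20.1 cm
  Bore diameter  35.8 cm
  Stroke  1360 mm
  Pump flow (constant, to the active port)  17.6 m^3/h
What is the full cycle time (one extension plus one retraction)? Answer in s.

t ≈ 47.2 s

Cap-side area A_cap = π/4 × (35.8 cm)² = 1007 cm^2
Rod-side annular area A_ann = π/4 × (35.8² − 20.1²) = 689.3 cm^2
t_ext = A_cap·L/Q = 28.00 s
t_ret = A_ann·L/Q = 19.17 s
t_cycle = t_ext + t_ret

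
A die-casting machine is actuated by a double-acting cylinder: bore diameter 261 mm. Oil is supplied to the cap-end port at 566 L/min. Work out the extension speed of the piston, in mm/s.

Cap-side area A_cap = π/4 × (261 mm)² = 53500 mm^2
v = Q / A

v ≈ 176 mm/s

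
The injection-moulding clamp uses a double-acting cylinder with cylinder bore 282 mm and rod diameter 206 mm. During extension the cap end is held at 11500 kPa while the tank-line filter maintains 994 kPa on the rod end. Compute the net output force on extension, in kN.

F ≈ 689 kN

Cap-side area A_cap = π/4 × (282 mm)² = 62460 mm^2
Rod-side annular area A_ann = π/4 × (282² − 206²) = 29130 mm^2
Net thrust = P_cap·A_cap − P_rod·A_ann = 718.3 kN − 28.95 kN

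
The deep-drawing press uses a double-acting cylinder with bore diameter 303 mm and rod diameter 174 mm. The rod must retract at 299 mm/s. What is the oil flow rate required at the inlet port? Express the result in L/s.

Q ≈ 14.5 L/s

Rod-side annular area A_ann = π/4 × (303² − 174²) = 48330 mm^2
Q = A × v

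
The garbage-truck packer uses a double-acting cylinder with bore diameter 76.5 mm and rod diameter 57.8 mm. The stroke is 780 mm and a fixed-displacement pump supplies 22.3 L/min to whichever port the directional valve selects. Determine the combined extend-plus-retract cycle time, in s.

t ≈ 13.8 s

Cap-side area A_cap = π/4 × (76.5 mm)² = 4596 mm^2
Rod-side annular area A_ann = π/4 × (76.5² − 57.8²) = 1972 mm^2
t_ext = A_cap·L/Q = 9.646 s
t_ret = A_ann·L/Q = 4.140 s
t_cycle = t_ext + t_ret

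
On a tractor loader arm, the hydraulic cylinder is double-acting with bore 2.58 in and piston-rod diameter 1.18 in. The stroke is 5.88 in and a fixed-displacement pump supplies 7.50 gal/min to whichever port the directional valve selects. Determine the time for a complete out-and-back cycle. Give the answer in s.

Cap-side area A_cap = π/4 × (2.58 in)² = 5.228 in^2
Rod-side annular area A_ann = π/4 × (2.58² − 1.18²) = 4.134 in^2
t_ext = A_cap·L/Q = 1.065 s
t_ret = A_ann·L/Q = 0.8419 s
t_cycle = t_ext + t_ret

t ≈ 1.91 s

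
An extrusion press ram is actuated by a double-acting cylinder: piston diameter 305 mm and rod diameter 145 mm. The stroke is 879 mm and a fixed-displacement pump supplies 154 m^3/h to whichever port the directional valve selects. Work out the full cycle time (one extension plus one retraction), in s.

Cap-side area A_cap = π/4 × (305 mm)² = 73060 mm^2
Rod-side annular area A_ann = π/4 × (305² − 145²) = 56550 mm^2
t_ext = A_cap·L/Q = 1.501 s
t_ret = A_ann·L/Q = 1.162 s
t_cycle = t_ext + t_ret

t ≈ 2.66 s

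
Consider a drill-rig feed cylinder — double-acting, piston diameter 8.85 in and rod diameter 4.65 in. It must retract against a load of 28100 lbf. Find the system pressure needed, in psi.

Rod-side annular area A_ann = π/4 × (8.85² − 4.65²) = 44.53 in^2
Retraction: pressure acts on the annular area.
P = F / A = 28100 lbf / A

P ≈ 631 psi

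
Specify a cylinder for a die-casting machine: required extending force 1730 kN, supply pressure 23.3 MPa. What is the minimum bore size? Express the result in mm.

Extension force acts on the full piston face: F = P × (π/4)D².
D = √(4F / (πP)) = √(4 × 1730 kN / (π × 23.3 MPa))

D ≈ 307 mm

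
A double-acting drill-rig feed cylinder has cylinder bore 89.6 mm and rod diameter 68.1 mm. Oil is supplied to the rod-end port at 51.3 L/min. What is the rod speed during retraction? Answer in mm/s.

v ≈ 321 mm/s

Rod-side annular area A_ann = π/4 × (89.6² − 68.1²) = 2663 mm^2
Flow into the rod-end port fills the annular volume.
v = Q / A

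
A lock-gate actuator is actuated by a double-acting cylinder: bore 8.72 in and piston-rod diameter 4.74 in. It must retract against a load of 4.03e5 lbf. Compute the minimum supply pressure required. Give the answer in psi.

P ≈ 9580 psi

Rod-side annular area A_ann = π/4 × (8.72² − 4.74²) = 42.07 in^2
Retraction: pressure acts on the annular area.
P = F / A = 4.03e5 lbf / A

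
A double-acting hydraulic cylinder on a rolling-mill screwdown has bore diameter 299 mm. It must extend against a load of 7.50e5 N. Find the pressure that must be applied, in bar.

Cap-side area A_cap = π/4 × (299 mm)² = 70220 mm^2
P = F / A = 7.50e5 N / A

P ≈ 107 bar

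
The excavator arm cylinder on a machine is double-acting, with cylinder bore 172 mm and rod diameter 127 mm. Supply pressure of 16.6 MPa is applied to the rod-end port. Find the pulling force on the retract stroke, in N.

Rod-side annular area A_ann = π/4 × (172² − 127²) = 10570 mm^2
On retraction the pressure acts on the annular area (bore minus rod).
F = P × A_ann

F ≈ 1.75e5 N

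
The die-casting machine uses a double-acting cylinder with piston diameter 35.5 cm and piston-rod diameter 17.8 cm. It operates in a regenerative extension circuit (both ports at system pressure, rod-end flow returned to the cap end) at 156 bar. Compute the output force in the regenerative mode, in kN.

With equal pressure on both faces, forces on the annular region cancel; the net push is pressure × rod cross-section.
Rod cross-section A_rod = π/4 × (17.8 cm)² = 248.8 cm^2
F = P × A_rod

F ≈ 388 kN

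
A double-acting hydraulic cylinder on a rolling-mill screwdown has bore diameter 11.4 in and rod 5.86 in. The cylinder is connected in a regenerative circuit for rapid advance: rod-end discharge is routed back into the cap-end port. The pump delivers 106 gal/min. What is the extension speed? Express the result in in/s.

v ≈ 15.1 in/s

In regeneration the rod-end outflow joins the pump flow into the cap end, so the net volume the pump must supply per unit advance equals the rod cross-section area.
Rod cross-section A_rod = π/4 × (5.86 in)² = 26.97 in^2
v = Q_pump / A_rod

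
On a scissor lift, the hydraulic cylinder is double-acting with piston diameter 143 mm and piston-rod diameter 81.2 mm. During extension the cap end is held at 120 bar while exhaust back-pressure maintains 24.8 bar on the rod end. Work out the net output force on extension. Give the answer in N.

Cap-side area A_cap = π/4 × (143 mm)² = 16060 mm^2
Rod-side annular area A_ann = π/4 × (143² − 81.2²) = 10880 mm^2
Net thrust = P_cap·A_cap − P_rod·A_ann = 1.927e5 N − 26990 N

F ≈ 1.66e5 N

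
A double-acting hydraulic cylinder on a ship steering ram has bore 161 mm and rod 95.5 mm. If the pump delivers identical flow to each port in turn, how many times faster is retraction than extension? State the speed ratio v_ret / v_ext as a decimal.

v_ret/v_ext ≈ 1.54

Cap-side area A_cap = π/4 × (161 mm)² = 20360 mm^2
Rod-side annular area A_ann = π/4 × (161² − 95.5²) = 13200 mm^2
For equal Q, v ∝ 1/A, so v_ret/v_ext = A_cap/A_ann.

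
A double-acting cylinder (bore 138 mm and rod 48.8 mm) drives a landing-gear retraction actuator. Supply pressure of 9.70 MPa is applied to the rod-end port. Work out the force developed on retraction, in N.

F ≈ 1.27e5 N

Rod-side annular area A_ann = π/4 × (138² − 48.8²) = 13090 mm^2
On retraction the pressure acts on the annular area (bore minus rod).
F = P × A_ann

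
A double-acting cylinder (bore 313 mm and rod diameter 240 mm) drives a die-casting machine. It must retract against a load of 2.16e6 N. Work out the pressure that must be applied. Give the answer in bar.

P ≈ 681 bar

Rod-side annular area A_ann = π/4 × (313² − 240²) = 31710 mm^2
Retraction: pressure acts on the annular area.
P = F / A = 2.16e6 N / A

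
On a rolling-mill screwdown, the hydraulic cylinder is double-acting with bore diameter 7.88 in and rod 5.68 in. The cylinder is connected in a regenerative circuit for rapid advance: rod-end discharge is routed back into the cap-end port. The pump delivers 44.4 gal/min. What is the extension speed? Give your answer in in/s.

v ≈ 6.75 in/s

In regeneration the rod-end outflow joins the pump flow into the cap end, so the net volume the pump must supply per unit advance equals the rod cross-section area.
Rod cross-section A_rod = π/4 × (5.68 in)² = 25.34 in^2
v = Q_pump / A_rod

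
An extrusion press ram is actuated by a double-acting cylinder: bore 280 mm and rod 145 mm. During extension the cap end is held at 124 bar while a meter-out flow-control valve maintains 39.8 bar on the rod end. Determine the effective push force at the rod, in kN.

Cap-side area A_cap = π/4 × (280 mm)² = 61580 mm^2
Rod-side annular area A_ann = π/4 × (280² − 145²) = 45060 mm^2
Net thrust = P_cap·A_cap − P_rod·A_ann = 763.5 kN − 179.3 kN

F ≈ 584 kN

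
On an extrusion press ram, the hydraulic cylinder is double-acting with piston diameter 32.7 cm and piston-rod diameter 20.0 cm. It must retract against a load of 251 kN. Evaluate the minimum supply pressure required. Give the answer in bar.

Rod-side annular area A_ann = π/4 × (32.7² − 20.0²) = 525.7 cm^2
Retraction: pressure acts on the annular area.
P = F / A = 251 kN / A

P ≈ 47.7 bar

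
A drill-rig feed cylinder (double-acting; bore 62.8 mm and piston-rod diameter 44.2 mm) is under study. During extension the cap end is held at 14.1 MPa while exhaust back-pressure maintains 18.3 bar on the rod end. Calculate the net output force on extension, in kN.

Cap-side area A_cap = π/4 × (62.8 mm)² = 3097 mm^2
Rod-side annular area A_ann = π/4 × (62.8² − 44.2²) = 1563 mm^2
Net thrust = P_cap·A_cap − P_rod·A_ann = 43.67 kN − 2.860 kN

F ≈ 40.8 kN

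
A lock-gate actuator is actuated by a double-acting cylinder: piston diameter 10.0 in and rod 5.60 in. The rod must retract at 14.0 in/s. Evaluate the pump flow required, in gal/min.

Rod-side annular area A_ann = π/4 × (10.0² − 5.60²) = 53.91 in^2
Q = A × v

Q ≈ 196 gal/min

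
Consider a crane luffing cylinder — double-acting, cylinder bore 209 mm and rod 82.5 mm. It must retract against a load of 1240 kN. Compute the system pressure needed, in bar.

Rod-side annular area A_ann = π/4 × (209² − 82.5²) = 28960 mm^2
Retraction: pressure acts on the annular area.
P = F / A = 1240 kN / A

P ≈ 428 bar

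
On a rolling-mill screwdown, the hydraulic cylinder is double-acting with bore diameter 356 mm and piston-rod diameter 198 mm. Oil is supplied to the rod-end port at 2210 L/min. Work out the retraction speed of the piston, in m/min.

v ≈ 32.1 m/min

Rod-side annular area A_ann = π/4 × (356² − 198²) = 68750 mm^2
Flow into the rod-end port fills the annular volume.
v = Q / A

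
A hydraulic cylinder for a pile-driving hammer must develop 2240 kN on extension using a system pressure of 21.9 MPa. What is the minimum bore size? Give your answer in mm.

Extension force acts on the full piston face: F = P × (π/4)D².
D = √(4F / (πP)) = √(4 × 2240 kN / (π × 21.9 MPa))

D ≈ 361 mm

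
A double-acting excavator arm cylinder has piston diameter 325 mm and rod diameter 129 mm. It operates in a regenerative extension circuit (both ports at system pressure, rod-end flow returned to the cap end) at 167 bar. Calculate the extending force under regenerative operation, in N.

With equal pressure on both faces, forces on the annular region cancel; the net push is pressure × rod cross-section.
Rod cross-section A_rod = π/4 × (129 mm)² = 13070 mm^2
F = P × A_rod

F ≈ 2.18e5 N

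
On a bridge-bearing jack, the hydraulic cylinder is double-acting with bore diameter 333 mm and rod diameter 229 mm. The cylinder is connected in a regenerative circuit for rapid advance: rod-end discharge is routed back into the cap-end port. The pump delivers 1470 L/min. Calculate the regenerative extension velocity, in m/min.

v ≈ 35.7 m/min

In regeneration the rod-end outflow joins the pump flow into the cap end, so the net volume the pump must supply per unit advance equals the rod cross-section area.
Rod cross-section A_rod = π/4 × (229 mm)² = 41190 mm^2
v = Q_pump / A_rod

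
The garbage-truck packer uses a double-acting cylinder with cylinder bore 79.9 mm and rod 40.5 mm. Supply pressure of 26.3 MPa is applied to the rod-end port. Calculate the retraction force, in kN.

Rod-side annular area A_ann = π/4 × (79.9² − 40.5²) = 3726 mm^2
On retraction the pressure acts on the annular area (bore minus rod).
F = P × A_ann

F ≈ 98.0 kN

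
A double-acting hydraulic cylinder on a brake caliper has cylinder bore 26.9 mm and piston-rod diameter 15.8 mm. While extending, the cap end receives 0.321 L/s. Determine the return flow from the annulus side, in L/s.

Cap-side area A_cap = π/4 × (26.9 mm)² = 568.3 mm^2
Rod-side annular area A_ann = π/4 × (26.9² − 15.8²) = 372.3 mm^2
Piston speed v = Q_in/A_cap; rod-end outflow Q_out = v × A_ann = Q_in × A_ann/A_cap.

Q_out ≈ 0.210 L/s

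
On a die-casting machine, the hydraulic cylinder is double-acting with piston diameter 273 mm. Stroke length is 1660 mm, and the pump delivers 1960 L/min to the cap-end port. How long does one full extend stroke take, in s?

t ≈ 2.97 s

Cap-side area A_cap = π/4 × (273 mm)² = 58530 mm^2
Swept volume V = A × L; t = V / Q = A·L / Q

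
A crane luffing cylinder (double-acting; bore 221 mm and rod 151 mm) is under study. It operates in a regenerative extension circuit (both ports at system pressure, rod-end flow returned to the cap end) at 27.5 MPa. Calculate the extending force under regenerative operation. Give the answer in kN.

With equal pressure on both faces, forces on the annular region cancel; the net push is pressure × rod cross-section.
Rod cross-section A_rod = π/4 × (151 mm)² = 17910 mm^2
F = P × A_rod

F ≈ 492 kN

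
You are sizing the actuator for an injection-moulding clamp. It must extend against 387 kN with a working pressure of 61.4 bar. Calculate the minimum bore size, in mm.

Extension force acts on the full piston face: F = P × (π/4)D².
D = √(4F / (πP)) = √(4 × 387 kN / (π × 61.4 bar))

D ≈ 283 mm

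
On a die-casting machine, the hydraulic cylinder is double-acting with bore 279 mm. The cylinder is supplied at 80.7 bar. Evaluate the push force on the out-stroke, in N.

Cap-side area A_cap = π/4 × (279 mm)² = 61140 mm^2
F = P × A_cap = 80.7 bar × A_cap

F ≈ 4.93e5 N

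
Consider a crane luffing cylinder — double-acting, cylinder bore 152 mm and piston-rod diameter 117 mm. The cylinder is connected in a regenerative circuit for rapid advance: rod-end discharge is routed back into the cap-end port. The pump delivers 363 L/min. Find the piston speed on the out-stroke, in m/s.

In regeneration the rod-end outflow joins the pump flow into the cap end, so the net volume the pump must supply per unit advance equals the rod cross-section area.
Rod cross-section A_rod = π/4 × (117 mm)² = 10750 mm^2
v = Q_pump / A_rod

v ≈ 0.563 m/s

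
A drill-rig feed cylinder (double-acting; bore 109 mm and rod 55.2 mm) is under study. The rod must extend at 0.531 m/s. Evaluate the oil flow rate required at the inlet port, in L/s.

Cap-side area A_cap = π/4 × (109 mm)² = 9331 mm^2
Q = A × v

Q ≈ 4.95 L/s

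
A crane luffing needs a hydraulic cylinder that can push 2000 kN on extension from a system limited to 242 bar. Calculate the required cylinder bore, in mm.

Extension force acts on the full piston face: F = P × (π/4)D².
D = √(4F / (πP)) = √(4 × 2000 kN / (π × 242 bar))

D ≈ 324 mm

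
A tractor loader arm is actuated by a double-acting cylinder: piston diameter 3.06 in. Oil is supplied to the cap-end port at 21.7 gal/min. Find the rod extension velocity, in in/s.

Cap-side area A_cap = π/4 × (3.06 in)² = 7.354 in^2
v = Q / A

v ≈ 11.4 in/s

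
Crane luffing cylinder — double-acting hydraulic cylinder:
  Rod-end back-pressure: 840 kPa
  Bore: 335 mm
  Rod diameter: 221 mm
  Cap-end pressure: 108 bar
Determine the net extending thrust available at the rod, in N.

F ≈ 9.10e5 N

Cap-side area A_cap = π/4 × (335 mm)² = 88140 mm^2
Rod-side annular area A_ann = π/4 × (335² − 221²) = 49780 mm^2
Net thrust = P_cap·A_cap − P_rod·A_ann = 9.519e5 N − 41820 N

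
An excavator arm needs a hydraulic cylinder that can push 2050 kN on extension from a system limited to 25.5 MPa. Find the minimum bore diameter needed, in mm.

Extension force acts on the full piston face: F = P × (π/4)D².
D = √(4F / (πP)) = √(4 × 2050 kN / (π × 25.5 MPa))

D ≈ 320 mm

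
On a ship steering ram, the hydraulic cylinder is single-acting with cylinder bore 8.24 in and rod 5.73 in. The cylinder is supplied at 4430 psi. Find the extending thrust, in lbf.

F ≈ 2.36e5 lbf

Cap-side area A_cap = π/4 × (8.24 in)² = 53.33 in^2
F = P × A_cap = 4430 psi × A_cap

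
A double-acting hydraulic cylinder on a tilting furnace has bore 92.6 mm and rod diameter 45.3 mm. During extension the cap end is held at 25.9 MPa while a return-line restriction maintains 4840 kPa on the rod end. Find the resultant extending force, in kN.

Cap-side area A_cap = π/4 × (92.6 mm)² = 6735 mm^2
Rod-side annular area A_ann = π/4 × (92.6² − 45.3²) = 5123 mm^2
Net thrust = P_cap·A_cap − P_rod·A_ann = 174.4 kN − 24.79 kN

F ≈ 150 kN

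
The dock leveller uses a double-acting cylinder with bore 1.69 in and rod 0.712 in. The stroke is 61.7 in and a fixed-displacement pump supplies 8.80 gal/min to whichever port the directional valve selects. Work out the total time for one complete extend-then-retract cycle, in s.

t ≈ 7.45 s

Cap-side area A_cap = π/4 × (1.69 in)² = 2.243 in^2
Rod-side annular area A_ann = π/4 × (1.69² − 0.712²) = 1.845 in^2
t_ext = A_cap·L/Q = 4.085 s
t_ret = A_ann·L/Q = 3.360 s
t_cycle = t_ext + t_ret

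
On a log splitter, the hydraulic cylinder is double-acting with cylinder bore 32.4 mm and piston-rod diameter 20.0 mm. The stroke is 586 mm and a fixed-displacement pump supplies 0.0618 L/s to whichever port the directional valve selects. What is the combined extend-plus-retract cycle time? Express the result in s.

Cap-side area A_cap = π/4 × (32.4 mm)² = 824.5 mm^2
Rod-side annular area A_ann = π/4 × (32.4² − 20.0²) = 510.3 mm^2
t_ext = A_cap·L/Q = 7.818 s
t_ret = A_ann·L/Q = 4.839 s
t_cycle = t_ext + t_ret

t ≈ 12.7 s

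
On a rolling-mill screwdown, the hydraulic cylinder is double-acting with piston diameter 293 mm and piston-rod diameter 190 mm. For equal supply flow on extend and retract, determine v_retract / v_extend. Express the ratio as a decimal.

v_ret/v_ext ≈ 1.73

Cap-side area A_cap = π/4 × (293 mm)² = 67430 mm^2
Rod-side annular area A_ann = π/4 × (293² − 190²) = 39070 mm^2
For equal Q, v ∝ 1/A, so v_ret/v_ext = A_cap/A_ann.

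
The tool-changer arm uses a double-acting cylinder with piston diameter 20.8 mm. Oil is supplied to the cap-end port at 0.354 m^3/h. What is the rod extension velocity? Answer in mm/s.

v ≈ 289 mm/s

Cap-side area A_cap = π/4 × (20.8 mm)² = 339.8 mm^2
v = Q / A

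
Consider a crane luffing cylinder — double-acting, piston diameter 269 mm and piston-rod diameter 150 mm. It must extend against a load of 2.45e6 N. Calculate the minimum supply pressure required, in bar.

P ≈ 431 bar

Cap-side area A_cap = π/4 × (269 mm)² = 56830 mm^2
P = F / A = 2.45e6 N / A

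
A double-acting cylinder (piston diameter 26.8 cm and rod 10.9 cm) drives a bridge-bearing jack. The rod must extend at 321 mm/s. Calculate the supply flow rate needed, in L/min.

Cap-side area A_cap = π/4 × (26.8 cm)² = 564.1 cm^2
Q = A × v

Q ≈ 1090 L/min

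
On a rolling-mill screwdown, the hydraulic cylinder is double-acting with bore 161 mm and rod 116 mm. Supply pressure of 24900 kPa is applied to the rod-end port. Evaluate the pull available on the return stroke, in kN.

F ≈ 244 kN

Rod-side annular area A_ann = π/4 × (161² − 116²) = 9790 mm^2
On retraction the pressure acts on the annular area (bore minus rod).
F = P × A_ann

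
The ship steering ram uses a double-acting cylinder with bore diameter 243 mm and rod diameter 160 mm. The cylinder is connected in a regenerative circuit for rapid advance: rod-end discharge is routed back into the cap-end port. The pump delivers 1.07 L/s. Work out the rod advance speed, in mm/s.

In regeneration the rod-end outflow joins the pump flow into the cap end, so the net volume the pump must supply per unit advance equals the rod cross-section area.
Rod cross-section A_rod = π/4 × (160 mm)² = 20110 mm^2
v = Q_pump / A_rod

v ≈ 53.2 mm/s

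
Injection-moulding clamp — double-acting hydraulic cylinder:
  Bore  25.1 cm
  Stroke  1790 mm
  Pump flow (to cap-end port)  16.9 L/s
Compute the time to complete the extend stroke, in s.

Cap-side area A_cap = π/4 × (25.1 cm)² = 494.8 cm^2
Swept volume V = A × L; t = V / Q = A·L / Q

t ≈ 5.24 s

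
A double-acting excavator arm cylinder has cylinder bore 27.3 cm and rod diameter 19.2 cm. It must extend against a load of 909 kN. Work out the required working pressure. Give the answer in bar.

Cap-side area A_cap = π/4 × (27.3 cm)² = 585.3 cm^2
P = F / A = 909 kN / A

P ≈ 155 bar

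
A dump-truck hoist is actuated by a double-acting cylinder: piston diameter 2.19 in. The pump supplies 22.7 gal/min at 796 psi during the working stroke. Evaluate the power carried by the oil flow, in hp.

W ≈ 10.5 hp

Hydraulic power = P × Q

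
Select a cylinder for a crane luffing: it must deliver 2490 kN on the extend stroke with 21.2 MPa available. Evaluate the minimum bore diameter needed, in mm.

D ≈ 387 mm

Extension force acts on the full piston face: F = P × (π/4)D².
D = √(4F / (πP)) = √(4 × 2490 kN / (π × 21.2 MPa))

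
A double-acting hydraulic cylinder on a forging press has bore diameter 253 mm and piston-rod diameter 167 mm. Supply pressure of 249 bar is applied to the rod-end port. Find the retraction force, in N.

F ≈ 7.06e5 N

Rod-side annular area A_ann = π/4 × (253² − 167²) = 28370 mm^2
On retraction the pressure acts on the annular area (bore minus rod).
F = P × A_ann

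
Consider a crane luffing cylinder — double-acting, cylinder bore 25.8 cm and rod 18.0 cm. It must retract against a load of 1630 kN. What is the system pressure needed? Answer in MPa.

P ≈ 60.7 MPa

Rod-side annular area A_ann = π/4 × (25.8² − 18.0²) = 268.3 cm^2
Retraction: pressure acts on the annular area.
P = F / A = 1630 kN / A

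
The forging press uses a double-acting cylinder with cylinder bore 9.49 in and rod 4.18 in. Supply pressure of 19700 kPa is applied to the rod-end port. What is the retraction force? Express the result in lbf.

Rod-side annular area A_ann = π/4 × (9.49² − 4.18²) = 57.01 in^2
On retraction the pressure acts on the annular area (bore minus rod).
F = P × A_ann

F ≈ 1.63e5 lbf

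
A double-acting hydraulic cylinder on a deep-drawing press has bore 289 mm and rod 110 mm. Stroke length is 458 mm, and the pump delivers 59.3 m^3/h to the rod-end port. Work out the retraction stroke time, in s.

Rod-side annular area A_ann = π/4 × (289² − 110²) = 56090 mm^2
Swept volume V = A × L; t = V / Q = A·L / Q

t ≈ 1.56 s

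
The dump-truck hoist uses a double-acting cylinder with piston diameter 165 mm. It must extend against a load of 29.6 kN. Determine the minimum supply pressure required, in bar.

Cap-side area A_cap = π/4 × (165 mm)² = 21380 mm^2
P = F / A = 29.6 kN / A

P ≈ 13.8 bar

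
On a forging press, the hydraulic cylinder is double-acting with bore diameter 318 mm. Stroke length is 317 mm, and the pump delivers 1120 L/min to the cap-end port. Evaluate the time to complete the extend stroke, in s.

t ≈ 1.35 s

Cap-side area A_cap = π/4 × (318 mm)² = 79420 mm^2
Swept volume V = A × L; t = V / Q = A·L / Q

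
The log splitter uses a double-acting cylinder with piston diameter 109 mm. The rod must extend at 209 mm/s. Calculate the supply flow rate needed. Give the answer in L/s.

Cap-side area A_cap = π/4 × (109 mm)² = 9331 mm^2
Q = A × v

Q ≈ 1.95 L/s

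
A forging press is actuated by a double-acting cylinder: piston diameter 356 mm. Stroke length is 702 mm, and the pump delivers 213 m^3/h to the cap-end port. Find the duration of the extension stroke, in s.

Cap-side area A_cap = π/4 × (356 mm)² = 99540 mm^2
Swept volume V = A × L; t = V / Q = A·L / Q

t ≈ 1.18 s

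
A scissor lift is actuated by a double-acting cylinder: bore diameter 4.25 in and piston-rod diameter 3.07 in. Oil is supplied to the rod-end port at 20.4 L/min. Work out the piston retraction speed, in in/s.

v ≈ 3.06 in/s

Rod-side annular area A_ann = π/4 × (4.25² − 3.07²) = 6.784 in^2
Flow into the rod-end port fills the annular volume.
v = Q / A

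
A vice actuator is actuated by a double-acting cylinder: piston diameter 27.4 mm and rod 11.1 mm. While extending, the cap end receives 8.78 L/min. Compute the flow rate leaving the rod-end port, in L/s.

Cap-side area A_cap = π/4 × (27.4 mm)² = 589.6 mm^2
Rod-side annular area A_ann = π/4 × (27.4² − 11.1²) = 492.9 mm^2
Piston speed v = Q_in/A_cap; rod-end outflow Q_out = v × A_ann = Q_in × A_ann/A_cap.

Q_out ≈ 0.122 L/s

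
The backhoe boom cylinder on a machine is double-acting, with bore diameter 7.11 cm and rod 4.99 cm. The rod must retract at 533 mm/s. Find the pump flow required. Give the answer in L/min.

Q ≈ 64.4 L/min

Rod-side annular area A_ann = π/4 × (7.11² − 4.99²) = 20.15 cm^2
Q = A × v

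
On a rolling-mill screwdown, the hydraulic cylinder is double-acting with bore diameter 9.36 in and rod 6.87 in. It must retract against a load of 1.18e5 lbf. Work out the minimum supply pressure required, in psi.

P ≈ 3720 psi

Rod-side annular area A_ann = π/4 × (9.36² − 6.87²) = 31.74 in^2
Retraction: pressure acts on the annular area.
P = F / A = 1.18e5 lbf / A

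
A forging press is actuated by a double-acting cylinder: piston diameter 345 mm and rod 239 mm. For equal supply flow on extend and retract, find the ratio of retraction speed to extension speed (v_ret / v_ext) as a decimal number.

v_ret/v_ext ≈ 1.92

Cap-side area A_cap = π/4 × (345 mm)² = 93480 mm^2
Rod-side annular area A_ann = π/4 × (345² − 239²) = 48620 mm^2
For equal Q, v ∝ 1/A, so v_ret/v_ext = A_cap/A_ann.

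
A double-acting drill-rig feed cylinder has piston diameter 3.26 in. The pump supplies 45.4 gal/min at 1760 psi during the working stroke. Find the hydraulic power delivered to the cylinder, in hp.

W ≈ 46.6 hp

Hydraulic power = P × Q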